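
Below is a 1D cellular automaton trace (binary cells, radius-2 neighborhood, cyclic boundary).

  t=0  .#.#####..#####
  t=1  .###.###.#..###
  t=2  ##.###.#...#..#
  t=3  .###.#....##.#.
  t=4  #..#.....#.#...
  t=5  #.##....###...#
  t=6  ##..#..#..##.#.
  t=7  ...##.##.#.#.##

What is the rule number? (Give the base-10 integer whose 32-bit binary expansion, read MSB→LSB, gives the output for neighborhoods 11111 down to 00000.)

  #####|#  b31=1 t=0,i=5
  ####.|#  b30=1 t=0,i=6
  ###.#|#  b29=1 t=0,i=14
  ###..|#  b28=1 t=0,i=7
  ##.##|#  b27=1 t=1,i=0
  ##.#.|.  b26=0 t=0,i=0
  ##..#|.  b25=0 t=0,i=8
  ##...|#  b24=1 t=5,i=4
  #.###|#  b23=1 t=0,i=3
  #.##.|.  b22=0 t=5,i=2
  #.#.#|#  b21=1 t=0,i=1
  #.#..|.  b20=0 t=1,i=9
  #..##|#  b19=1 t=0,i=9
  #..#.|#  b18=1 t=4,i=2
  #...#|.  b17=0 t=2,i=9
  #....|.  b16=0 t=3,i=7
  .####|.  b15=0 t=0,i=4
  .###.|.  b14=0 t=1,i=2
  .##.#|#  b13=1 t=3,i=11
  .##..|.  b12=0 t=5,i=3
  .#.##|#  b11=1 t=0,i=2
  .#.#.|#  b10=1 t=4,i=10
  .#..#|.  b9=0 t=1,i=10
  .#...|.  b8=0 t=2,i=8
  ..###|.  b7=0 t=0,i=10
  ..##.|.  b6=0 t=3,i=10
  ..#.#|#  b5=1 t=4,i=9
  ..#..|#  b4=1 t=2,i=11
  ...##|#  b3=1 t=3,i=9
  ...#.|#  b2=1 t=2,i=10
  ....#|.  b1=0 t=3,i=8
  .....|.  b0=0 t=4,i=6
  bits 11111001101011000010110000111100 = 4188810300

4188810300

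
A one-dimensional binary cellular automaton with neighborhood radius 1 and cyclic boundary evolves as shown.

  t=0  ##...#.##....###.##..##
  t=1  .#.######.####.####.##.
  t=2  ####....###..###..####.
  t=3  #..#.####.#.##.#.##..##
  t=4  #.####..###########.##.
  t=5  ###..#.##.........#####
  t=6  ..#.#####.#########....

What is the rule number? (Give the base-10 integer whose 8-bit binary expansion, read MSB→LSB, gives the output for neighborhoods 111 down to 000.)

  nb ###: next=.  (t=0,i=0, bit7=0)
  nb ##.: next=#  (t=0,i=1, bit6=1)
  nb #.#: next=#  (t=0,i=6, bit5=1)
  nb #..: next=.  (t=0,i=2, bit4=0)
  nb .##: next=#  (t=0,i=7, bit3=1)
  nb .#.: next=#  (t=0,i=5, bit2=1)
  nb ..#: next=#  (t=0,i=4, bit1=1)
  nb ...: next=#  (t=0,i=3, bit0=1)
  bits 01101111 = 111

111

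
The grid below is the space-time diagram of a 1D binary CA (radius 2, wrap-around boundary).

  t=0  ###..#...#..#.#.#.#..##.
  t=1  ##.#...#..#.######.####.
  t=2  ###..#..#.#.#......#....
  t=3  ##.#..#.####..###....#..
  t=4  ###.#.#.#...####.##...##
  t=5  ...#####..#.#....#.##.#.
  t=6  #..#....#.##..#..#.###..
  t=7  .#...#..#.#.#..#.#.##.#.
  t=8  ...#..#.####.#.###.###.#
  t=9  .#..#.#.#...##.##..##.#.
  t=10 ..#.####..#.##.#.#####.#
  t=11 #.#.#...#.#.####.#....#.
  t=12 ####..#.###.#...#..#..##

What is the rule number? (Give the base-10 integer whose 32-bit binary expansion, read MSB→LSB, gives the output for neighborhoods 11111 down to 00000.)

132867809

  #####|.  b31=0 t=1,i=14
  ####.|.  b30=0 t=1,i=16
  ###.#|.  b29=0 t=1,i=17
  ###..|.  b28=0 t=0,i=2
  ##.##|.  b27=0 t=0,i=23
  ##.#.|#  b26=1 t=1,i=2
  ##..#|#  b25=1 t=0,i=3
  ##...|#  b24=1 t=3,i=17
  #.###|#  b23=1 t=0,i=0
  #.##.|#  b22=1 t=1,i=0
  #.#.#|#  b21=1 t=0,i=14
  #.#..|.  b20=0 t=0,i=18
  #..##|#  b19=1 t=0,i=20
  #..#.|.  b18=0 t=0,i=4
  #...#|#  b17=1 t=0,i=7
  #....|#  b16=1 t=2,i=14
  .####|.  b15=0 t=1,i=13
  .###.|#  b14=1 t=0,i=1
  .##.#|#  b13=1 t=0,i=22
  .##..|.  b12=0 t=4,i=18
  .#.##|.  b11=0 t=1,i=11
  .#.#.|#  b10=1 t=0,i=13
  .#..#|#  b9=1 t=0,i=10
  .#...|.  b8=0 t=0,i=6
  ..###|#  b7=1 t=2,i=0
  ..##.|#  b6=1 t=0,i=21
  ..#.#|#  b5=1 t=0,i=12
  ..#..|.  b4=0 t=0,i=5
  ...##|.  b3=0 t=2,i=23
  ...#.|.  b2=0 t=0,i=8
  ....#|.  b1=0 t=2,i=17
  .....|#  b0=1 t=2,i=15
  bits 00000111111010110110011011100001 = 132867809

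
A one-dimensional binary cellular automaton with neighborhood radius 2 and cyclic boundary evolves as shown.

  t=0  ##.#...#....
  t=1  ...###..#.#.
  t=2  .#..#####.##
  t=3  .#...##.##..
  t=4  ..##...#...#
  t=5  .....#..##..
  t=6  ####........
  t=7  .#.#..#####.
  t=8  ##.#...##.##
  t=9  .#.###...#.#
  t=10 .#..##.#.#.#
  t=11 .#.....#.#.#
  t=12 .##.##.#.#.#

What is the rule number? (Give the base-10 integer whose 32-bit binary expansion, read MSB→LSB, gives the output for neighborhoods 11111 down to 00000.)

  [31] ##### => #  t=2,i=6
  [30] ####. => .  t=2,i=7
  [29] ###.# => #  t=2,i=8
  [28] ###.. => #  t=1,i=5
  [27] ##.## => #  t=2,i=9
  [26] ##.#. => .  t=0,i=2
  [25] ##..# => #  t=1,i=6
  [24] ##... => .  t=3,i=10
  [23] #.### => .  t=8,i=10
  [22] #.##. => .  t=2,i=10
  [21] #.#.# => #  t=9,i=1
  [20] #.#.. => #  t=0,i=3
  [19] #..## => .  t=2,i=3
  [18] #..#. => #  t=1,i=7
  [17] #...# => #  t=0,i=5
  [16] #.... => .  t=0,i=9
  [15] .#### => #  t=2,i=5
  [14] .###. => #  t=1,i=4
  [13] .##.# => .  t=0,i=1
  [12] .##.. => .  t=3,i=9
  [11] .#.## => .  t=9,i=2
  [10] .#.#. => .  t=1,i=9
  [9] .#..# => .  t=2,i=2
  [8] .#... => #  t=0,i=4
  [7] ..### => .  t=1,i=3
  [6] ..##. => .  t=0,i=0
  [5] ..#.# => #  t=1,i=8
  [4] ..#.. => .  t=0,i=7
  [3] ...## => .  t=0,i=11
  [2] ...#. => .  t=0,i=6
  [1] ....# => #  t=0,i=10
  [0] ..... => #  t=5,i=0
  bits 10111010001101101100000100100011 = 3124150563

3124150563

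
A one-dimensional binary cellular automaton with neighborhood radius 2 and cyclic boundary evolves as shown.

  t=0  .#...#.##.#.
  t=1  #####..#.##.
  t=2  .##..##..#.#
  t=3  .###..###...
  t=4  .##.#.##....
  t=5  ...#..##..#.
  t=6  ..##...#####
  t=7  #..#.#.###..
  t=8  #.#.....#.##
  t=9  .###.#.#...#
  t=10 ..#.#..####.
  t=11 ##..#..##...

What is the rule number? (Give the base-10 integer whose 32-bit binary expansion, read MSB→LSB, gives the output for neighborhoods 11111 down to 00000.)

  [31] ##### => #  t=1,i=2
  [30] ####. => .  t=1,i=3
  [29] ###.# => .  t=8,i=0
  [28] ###.. => .  t=1,i=4
  [27] ##.## => #  t=1,i=11
  [26] ##.#. => #  t=0,i=9
  [25] ##..# => #  t=1,i=5
  [24] ##... => .  t=3,i=9
  [23] #.### => .  t=1,i=0
  [22] #.##. => #  t=0,i=7
  [21] #.#.# => .  t=2,i=11
  [20] #.#.. => #  t=0,i=10
  [19] #..## => .  t=2,i=4
  [18] #..#. => #  t=0,i=0
  [17] #...# => #  t=0,i=3
  [16] #.... => .  t=3,i=10
  [15] .#### => #  t=1,i=1
  [14] .###. => #  t=3,i=2
  [13] .##.# => .  t=0,i=8
  [12] .##.. => #  t=2,i=2
  [11] .#.## => .  t=0,i=6
  [10] .#.#. => .  t=2,i=10
  [9] .#..# => .  t=0,i=11
  [8] .#... => #  t=0,i=2
  [7] ..### => #  t=3,i=1
  [6] ..##. => .  t=2,i=5
  [5] ..#.# => .  t=0,i=5
  [4] ..#.. => #  t=0,i=1
  [3] ...## => .  t=3,i=0
  [2] ...#. => #  t=0,i=4
  [1] ....# => .  t=3,i=11
  [0] ..... => #  t=4,i=10
  bits 10001110010101101101000110010101 = 2388054421

2388054421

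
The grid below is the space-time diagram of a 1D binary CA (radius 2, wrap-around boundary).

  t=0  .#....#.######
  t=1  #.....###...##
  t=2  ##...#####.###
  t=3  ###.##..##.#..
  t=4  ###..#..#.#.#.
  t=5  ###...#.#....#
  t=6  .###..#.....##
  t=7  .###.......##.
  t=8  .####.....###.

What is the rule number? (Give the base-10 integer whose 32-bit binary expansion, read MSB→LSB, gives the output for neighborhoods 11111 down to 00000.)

  nb #####: next=.  (t=0,i=10, bit31=0)
  nb ####.: next=#  (t=0,i=12, bit30=1)
  nb ###.#: next=#  (t=0,i=13, bit29=1)
  nb ###..: next=#  (t=1,i=0, bit28=1)
  nb ##.##: next=.  (t=2,i=10, bit27=0)
  nb ##.#.: next=#  (t=0,i=0, bit26=1)
  nb ##..#: next=.  (t=3,i=6, bit25=0)
  nb ##...: next=#  (t=1,i=1, bit24=1)
  nb #.###: next=#  (t=0,i=8, bit23=1)
  nb #.##.: next=.  (t=3,i=4, bit22=0)
  nb #.#.#: next=.  (t=4,i=10, bit21=0)
  nb #.#..: next=.  (t=0,i=1, bit20=0)
  nb #..##: next=.  (t=3,i=7, bit19=0)
  nb #..#.: next=.  (t=4,i=4, bit18=0)
  nb #...#: next=.  (t=1,i=10, bit17=0)
  nb #....: next=.  (t=0,i=3, bit16=0)
  nb .####: next=.  (t=0,i=9, bit15=0)
  nb .###.: next=#  (t=1,i=7, bit14=1)
  nb .##.#: next=.  (t=3,i=9, bit13=0)
  nb .##..: next=#  (t=3,i=5, bit12=1)
  nb .#.##: next=#  (t=0,i=7, bit11=1)
  nb .#.#.: next=.  (t=4,i=9, bit10=0)
  nb .#..#: next=#  (t=3,i=12, bit9=1)
  nb .#...: next=.  (t=0,i=2, bit8=0)
  nb ..###: next=#  (t=1,i=6, bit7=1)
  nb ..##.: next=#  (t=3,i=8, bit6=1)
  nb ..#.#: next=#  (t=0,i=6, bit5=1)
  nb ..#..: next=.  (t=4,i=5, bit4=0)
  nb ...##: next=#  (t=1,i=5, bit3=1)
  nb ...#.: next=.  (t=0,i=5, bit2=0)
  nb ....#: next=.  (t=0,i=4, bit1=0)
  nb .....: next=.  (t=1,i=3, bit0=0)
  bits 01110101100000000101101011101000 = 1971346152

1971346152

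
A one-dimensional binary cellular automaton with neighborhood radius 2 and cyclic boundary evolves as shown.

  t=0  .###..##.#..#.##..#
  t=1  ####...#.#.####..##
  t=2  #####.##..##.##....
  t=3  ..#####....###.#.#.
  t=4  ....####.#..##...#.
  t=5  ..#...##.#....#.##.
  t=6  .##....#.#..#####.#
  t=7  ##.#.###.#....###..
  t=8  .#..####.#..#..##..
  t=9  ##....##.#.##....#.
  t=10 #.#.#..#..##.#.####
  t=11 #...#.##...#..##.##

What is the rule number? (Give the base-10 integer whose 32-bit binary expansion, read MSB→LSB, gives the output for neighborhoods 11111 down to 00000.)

4191447094

  nb #####: next=#  (t=1,i=0, bit31=1)
  nb ####.: next=#  (t=1,i=2, bit30=1)
  nb ###.#: next=#  (t=2,i=4, bit29=1)
  nb ###..: next=#  (t=0,i=3, bit28=1)
  nb ##.##: next=#  (t=2,i=5, bit27=1)
  nb ##.#.: next=.  (t=0,i=8, bit26=0)
  nb ##..#: next=.  (t=0,i=4, bit25=0)
  nb ##...: next=#  (t=1,i=4, bit24=1)
  nb #.###: next=#  (t=0,i=1, bit23=1)
  nb #.##.: next=#  (t=0,i=14, bit22=1)
  nb #.#.#: next=.  (t=1,i=9, bit21=0)
  nb #.#..: next=#  (t=0,i=9, bit20=1)
  nb #..##: next=.  (t=0,i=5, bit19=0)
  nb #..#.: next=#  (t=0,i=11, bit18=1)
  nb #...#: next=.  (t=1,i=5, bit17=0)
  nb #....: next=.  (t=2,i=16, bit16=0)
  nb .####: next=.  (t=1,i=12, bit15=0)
  nb .###.: next=#  (t=0,i=2, bit14=1)
  nb .##.#: next=#  (t=0,i=7, bit13=1)
  nb .##..: next=.  (t=0,i=15, bit12=0)
  nb .#.##: next=#  (t=0,i=0, bit11=1)
  nb .#.#.: next=.  (t=1,i=8, bit10=0)
  nb .#..#: next=.  (t=0,i=10, bit9=0)
  nb .#...: next=.  (t=3,i=18, bit8=0)
  nb ..###: next=.  (t=1,i=17, bit7=0)
  nb ..##.: next=.  (t=0,i=6, bit6=0)
  nb ..#.#: next=#  (t=0,i=12, bit5=1)
  nb ..#..: next=#  (t=4,i=17, bit4=1)
  nb ...##: next=.  (t=2,i=18, bit3=0)
  nb ...#.: next=#  (t=1,i=6, bit2=1)
  nb ....#: next=#  (t=2,i=17, bit1=1)
  nb .....: next=.  (t=4,i=1, bit0=0)
  bits 11111001110101000110100000110110 = 4191447094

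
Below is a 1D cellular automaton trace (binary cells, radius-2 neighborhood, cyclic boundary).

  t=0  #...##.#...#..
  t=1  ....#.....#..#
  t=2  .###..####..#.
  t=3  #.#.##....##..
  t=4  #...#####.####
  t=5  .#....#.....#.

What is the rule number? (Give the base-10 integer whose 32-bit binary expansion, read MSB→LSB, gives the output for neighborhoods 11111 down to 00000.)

  [31] ##### => #  t=4,i=6
  [30] ####. => .  t=2,i=8
  [29] ###.# => .  t=4,i=8
  [28] ###.. => .  t=2,i=3
  [27] ##.## => .  t=4,i=9
  [26] ##.#. => .  t=0,i=6
  [25] ##..# => #  t=2,i=4
  [24] ##... => #  t=3,i=6
  [23] #.### => .  t=4,i=10
  [22] #.##. => #  t=3,i=4
  [21] #.#.# => .  t=3,i=2
  [20] #.#.. => .  t=0,i=7
  [19] #..## => #  t=2,i=0
  [18] #..#. => #  t=0,i=13
  [17] #...# => .  t=0,i=2
  [16] #.... => #  t=1,i=1
  [15] .#### => .  t=2,i=7
  [14] .###. => #  t=2,i=2
  [13] .##.# => .  t=0,i=5
  [12] .##.. => #  t=3,i=5
  [11] .#.## => .  t=3,i=3
  [10] .#.#. => .  t=3,i=1
  [9] .#..# => .  t=0,i=12
  [8] .#... => .  t=0,i=1
  [7] ..### => .  t=2,i=1
  [6] ..##. => #  t=0,i=4
  [5] ..#.# => #  t=3,i=0
  [4] ..#.. => .  t=0,i=0
  [3] ...## => .  t=0,i=3
  [2] ...#. => #  t=0,i=10
  [1] ....# => #  t=1,i=2
  [0] ..... => #  t=1,i=7
  bits 10000011010011010101000001100111 = 2202882151

2202882151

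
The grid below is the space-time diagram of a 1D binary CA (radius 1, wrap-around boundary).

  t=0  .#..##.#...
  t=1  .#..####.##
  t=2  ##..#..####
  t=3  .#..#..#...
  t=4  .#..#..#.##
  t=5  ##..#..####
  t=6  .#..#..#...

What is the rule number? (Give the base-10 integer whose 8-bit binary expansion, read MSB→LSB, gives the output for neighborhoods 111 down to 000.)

109

  ### -> .   bit 7 = 0  t=1,i=5
  ##. -> #   bit 6 = 1  t=0,i=5
  #.# -> #   bit 5 = 1  t=0,i=6
  #.. -> .   bit 4 = 0  t=0,i=2
  .## -> #   bit 3 = 1  t=0,i=4
  .#. -> #   bit 2 = 1  t=0,i=1
  ..# -> .   bit 1 = 0  t=0,i=0
  ... -> #   bit 0 = 1  t=0,i=9
  bits 01101101 = 109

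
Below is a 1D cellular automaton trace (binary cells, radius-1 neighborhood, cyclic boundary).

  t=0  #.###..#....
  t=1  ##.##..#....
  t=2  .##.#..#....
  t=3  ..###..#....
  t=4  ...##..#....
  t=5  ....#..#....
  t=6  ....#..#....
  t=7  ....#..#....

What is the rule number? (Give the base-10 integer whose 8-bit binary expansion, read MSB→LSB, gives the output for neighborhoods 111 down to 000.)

  ### -> #   bit 7 = 1  t=0,i=3
  ##. -> #   bit 6 = 1  t=0,i=4
  #.# -> #   bit 5 = 1  t=0,i=1
  #.. -> .   bit 4 = 0  t=0,i=5
  .## -> .   bit 3 = 0  t=0,i=2
  .#. -> #   bit 2 = 1  t=0,i=0
  ..# -> .   bit 1 = 0  t=0,i=6
  ... -> .   bit 0 = 0  t=0,i=9
  bits 11100100 = 228

228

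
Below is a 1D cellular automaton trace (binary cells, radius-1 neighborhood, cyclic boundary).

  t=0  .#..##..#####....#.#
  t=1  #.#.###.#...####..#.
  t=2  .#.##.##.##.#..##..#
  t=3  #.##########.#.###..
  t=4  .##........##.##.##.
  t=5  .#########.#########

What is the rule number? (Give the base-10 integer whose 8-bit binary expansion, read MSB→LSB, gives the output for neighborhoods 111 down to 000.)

121

  ### -> .   bit 7 = 0  t=0,i=9
  ##. -> #   bit 6 = 1  t=0,i=5
  #.# -> #   bit 5 = 1  t=0,i=0
  #.. -> #   bit 4 = 1  t=0,i=2
  .## -> #   bit 3 = 1  t=0,i=4
  .#. -> .   bit 2 = 0  t=0,i=1
  ..# -> .   bit 1 = 0  t=0,i=3
  ... -> #   bit 0 = 1  t=0,i=14
  bits 01111001 = 121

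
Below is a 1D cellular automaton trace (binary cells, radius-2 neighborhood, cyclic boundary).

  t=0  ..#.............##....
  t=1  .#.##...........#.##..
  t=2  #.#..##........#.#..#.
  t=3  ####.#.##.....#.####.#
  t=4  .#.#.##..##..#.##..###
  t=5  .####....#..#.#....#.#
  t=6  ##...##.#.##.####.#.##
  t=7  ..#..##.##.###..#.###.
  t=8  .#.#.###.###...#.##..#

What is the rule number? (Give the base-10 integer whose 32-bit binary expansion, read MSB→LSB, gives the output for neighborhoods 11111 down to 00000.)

  ##### -> #   bit 31 = 1  t=3,i=1
  ####. -> .   bit 30 = 0  t=3,i=2
  ###.# -> #   bit 29 = 1  t=3,i=3
  ###.. -> .   bit 28 = 0  t=5,i=4
  ##.## -> #   bit 27 = 1  t=3,i=20
  ##.#. -> .   bit 26 = 0  t=3,i=4
  ##..# -> .   bit 25 = 0  t=4,i=7
  ##... -> #   bit 24 = 1  t=0,i=18
  #.### -> #   bit 23 = 1  t=3,i=16
  #.##. -> .   bit 22 = 0  t=1,i=3
  #.#.# -> #   bit 21 = 1  t=2,i=0
  #.#.. -> #   bit 20 = 1  t=2,i=2
  #..## -> .   bit 19 = 0  t=2,i=4
  #..#. -> #   bit 18 = 1  t=2,i=19
  #...# -> .   bit 17 = 0  t=1,i=21
  #.... -> #   bit 16 = 1  t=0,i=4
  .#### -> .   bit 15 = 0  t=3,i=0
  .###. -> .   bit 14 = 0  t=4,i=20
  .##.# -> #   bit 13 = 1  t=6,i=6
  .##.. -> .   bit 12 = 0  t=0,i=17
  .#.## -> #   bit 11 = 1  t=1,i=2
  .#.#. -> #   bit 10 = 1  t=2,i=1
  .#..# -> #   bit 9 = 1  t=2,i=3
  .#... -> #   bit 8 = 1  t=0,i=3
  ..### -> #   bit 7 = 1  t=4,i=19
  ..##. -> #   bit 6 = 1  t=0,i=16
  ..#.# -> .   bit 5 = 0  t=1,i=1
  ..#.. -> .   bit 4 = 0  t=0,i=2
  ...## -> .   bit 3 = 0  t=0,i=15
  ...#. -> #   bit 2 = 1  t=0,i=1
  ....# -> .   bit 1 = 0  t=0,i=0
  ..... -> .   bit 0 = 0  t=0,i=5
  bits 10101001101101010010111111000100 = 2847223748

2847223748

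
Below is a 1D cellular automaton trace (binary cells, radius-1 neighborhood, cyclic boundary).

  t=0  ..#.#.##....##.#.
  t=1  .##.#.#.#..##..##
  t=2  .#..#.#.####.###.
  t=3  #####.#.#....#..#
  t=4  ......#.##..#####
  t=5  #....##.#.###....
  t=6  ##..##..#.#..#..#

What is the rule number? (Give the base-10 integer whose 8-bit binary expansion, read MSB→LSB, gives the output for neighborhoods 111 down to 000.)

30

  nb ###: next=.  (t=2,i=9, bit7=0)
  nb ##.: next=.  (t=0,i=7, bit6=0)
  nb #.#: next=.  (t=0,i=3, bit5=0)
  nb #..: next=#  (t=0,i=8, bit4=1)
  nb .##: next=#  (t=0,i=6, bit3=1)
  nb .#.: next=#  (t=0,i=2, bit2=1)
  nb ..#: next=#  (t=0,i=1, bit1=1)
  nb ...: next=.  (t=0,i=0, bit0=0)
  bits 00011110 = 30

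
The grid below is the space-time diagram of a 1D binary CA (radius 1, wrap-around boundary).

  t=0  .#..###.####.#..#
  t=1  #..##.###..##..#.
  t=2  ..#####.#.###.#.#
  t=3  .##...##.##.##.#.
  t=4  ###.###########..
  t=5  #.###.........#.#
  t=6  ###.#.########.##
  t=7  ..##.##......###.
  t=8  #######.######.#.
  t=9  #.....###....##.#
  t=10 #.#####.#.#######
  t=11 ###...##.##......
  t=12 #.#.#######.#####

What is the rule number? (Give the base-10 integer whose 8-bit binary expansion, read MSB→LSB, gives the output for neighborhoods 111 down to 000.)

  ###|.  b7=0 t=0,i=5
  ##.|#  b6=1 t=0,i=6
  #.#|#  b5=1 t=0,i=0
  #..|.  b4=0 t=0,i=2
  .##|#  b3=1 t=0,i=4
  .#.|.  b2=0 t=0,i=1
  ..#|#  b1=1 t=0,i=3
  ...|#  b0=1 t=3,i=4
  bits 01101011 = 107

107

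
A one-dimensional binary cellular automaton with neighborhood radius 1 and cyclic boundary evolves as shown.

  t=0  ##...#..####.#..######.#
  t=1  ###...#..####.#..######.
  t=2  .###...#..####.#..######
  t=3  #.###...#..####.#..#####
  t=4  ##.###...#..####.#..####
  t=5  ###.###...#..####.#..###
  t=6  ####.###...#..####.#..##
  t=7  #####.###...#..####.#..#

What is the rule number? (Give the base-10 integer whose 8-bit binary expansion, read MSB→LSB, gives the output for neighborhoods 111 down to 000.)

  [7] ### => #  t=0,i=0
  [6] ##. => #  t=0,i=1
  [5] #.# => #  t=0,i=12
  [4] #.. => #  t=0,i=2
  [3] .## => .  t=0,i=8
  [2] .#. => .  t=0,i=5
  [1] ..# => .  t=0,i=4
  [0] ... => .  t=0,i=3
  bits 11110000 = 240

240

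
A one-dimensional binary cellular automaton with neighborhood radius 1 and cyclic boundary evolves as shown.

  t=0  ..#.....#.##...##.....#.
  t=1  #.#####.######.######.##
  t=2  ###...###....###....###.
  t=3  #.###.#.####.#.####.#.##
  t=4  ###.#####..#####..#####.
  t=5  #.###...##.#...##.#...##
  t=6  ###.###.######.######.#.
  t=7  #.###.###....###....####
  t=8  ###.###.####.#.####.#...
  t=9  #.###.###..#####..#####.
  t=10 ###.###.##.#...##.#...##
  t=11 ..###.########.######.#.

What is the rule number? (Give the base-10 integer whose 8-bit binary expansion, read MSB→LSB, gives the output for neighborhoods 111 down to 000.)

125

  ###|.  b7=0 t=1,i=3
  ##.|#  b6=1 t=0,i=11
  #.#|#  b5=1 t=0,i=9
  #..|#  b4=1 t=0,i=3
  .##|#  b3=1 t=0,i=10
  .#.|#  b2=1 t=0,i=2
  ..#|.  b1=0 t=0,i=1
  ...|#  b0=1 t=0,i=0
  bits 01111101 = 125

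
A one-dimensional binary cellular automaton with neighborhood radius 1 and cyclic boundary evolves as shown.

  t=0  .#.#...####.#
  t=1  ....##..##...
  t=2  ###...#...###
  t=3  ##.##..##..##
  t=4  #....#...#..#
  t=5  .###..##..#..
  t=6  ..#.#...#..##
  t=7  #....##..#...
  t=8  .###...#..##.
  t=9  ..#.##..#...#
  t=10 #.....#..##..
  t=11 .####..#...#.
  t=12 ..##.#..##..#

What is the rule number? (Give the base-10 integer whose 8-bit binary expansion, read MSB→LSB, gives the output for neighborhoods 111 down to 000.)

  nb ###: next=#  (t=0,i=8, bit7=1)
  nb ##.: next=.  (t=0,i=10, bit6=0)
  nb #.#: next=.  (t=0,i=0, bit5=0)
  nb #..: next=#  (t=0,i=4, bit4=1)
  nb .##: next=.  (t=0,i=7, bit3=0)
  nb .#.: next=.  (t=0,i=1, bit2=0)
  nb ..#: next=.  (t=0,i=6, bit1=0)
  nb ...: next=#  (t=0,i=5, bit0=1)
  bits 10010001 = 145

145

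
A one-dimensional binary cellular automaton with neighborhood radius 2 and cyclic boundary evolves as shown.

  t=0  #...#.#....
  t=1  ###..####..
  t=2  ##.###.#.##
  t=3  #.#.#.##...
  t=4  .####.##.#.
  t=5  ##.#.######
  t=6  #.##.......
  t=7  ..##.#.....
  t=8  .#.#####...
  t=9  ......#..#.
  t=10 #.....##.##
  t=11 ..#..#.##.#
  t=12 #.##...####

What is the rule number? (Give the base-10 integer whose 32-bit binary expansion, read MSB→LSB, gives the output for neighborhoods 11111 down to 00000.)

  [31] ##### => .  t=5,i=7
  [30] ####. => #  t=1,i=7
  [29] ###.# => .  t=2,i=1
  [28] ###.. => .  t=1,i=2
  [27] ##.## => #  t=2,i=2
  [26] ##.#. => #  t=2,i=6
  [25] ##..# => #  t=1,i=3
  [24] ##... => .  t=3,i=8
  [23] #.### => .  t=2,i=3
  [22] #.##. => #  t=3,i=6
  [21] #.#.# => #  t=2,i=7
  [20] #.#.. => #  t=0,i=6
  [19] #..## => #  t=1,i=4
  [18] #..#. => .  t=9,i=8
  [17] #...# => #  t=0,i=2
  [16] #.... => #  t=0,i=8
  [15] .#### => .  t=1,i=6
  [14] .###. => #  t=1,i=1
  [13] .##.# => #  t=4,i=7
  [12] .##.. => #  t=3,i=7
  [11] .#.## => .  t=2,i=8
  [10] .#.#. => #  t=0,i=5
  [9] .#..# => #  t=4,i=10
  [8] .#... => #  t=0,i=1
  [7] ..### => #  t=1,i=0
  [6] ..##. => .  t=7,i=2
  [5] ..#.# => .  t=0,i=4
  [4] ..#.. => #  t=0,i=0
  [3] ...## => #  t=7,i=1
  [2] ...#. => .  t=0,i=3
  [1] ....# => .  t=0,i=9
  [0] ..... => .  t=6,i=6
  bits 01001110011110110111011110011000 = 1316714392

1316714392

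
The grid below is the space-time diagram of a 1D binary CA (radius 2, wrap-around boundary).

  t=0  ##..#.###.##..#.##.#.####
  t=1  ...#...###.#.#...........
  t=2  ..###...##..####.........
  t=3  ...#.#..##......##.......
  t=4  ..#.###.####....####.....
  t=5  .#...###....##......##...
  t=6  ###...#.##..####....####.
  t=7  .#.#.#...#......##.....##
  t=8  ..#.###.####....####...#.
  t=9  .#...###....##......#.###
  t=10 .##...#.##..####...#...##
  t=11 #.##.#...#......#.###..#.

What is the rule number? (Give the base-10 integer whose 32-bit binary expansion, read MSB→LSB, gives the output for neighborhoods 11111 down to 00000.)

  nb #####: next=.  (t=0,i=23, bit31=0)
  nb ####.: next=.  (t=0,i=0, bit30=0)
  nb ###.#: next=#  (t=0,i=8, bit29=1)
  nb ###..: next=.  (t=0,i=1, bit28=0)
  nb ##.##: next=#  (t=0,i=9, bit27=1)
  nb ##.#.: next=.  (t=0,i=18, bit26=0)
  nb ##..#: next=.  (t=0,i=2, bit25=0)
  nb ##...: next=#  (t=2,i=5, bit24=1)
  nb #.###: next=.  (t=0,i=6, bit23=0)
  nb #.##.: next=.  (t=0,i=10, bit22=0)
  nb #.#.#: next=.  (t=0,i=19, bit21=0)
  nb #.#..: next=#  (t=1,i=13, bit20=1)
  nb #..##: next=.  (t=2,i=11, bit19=0)
  nb #..#.: next=#  (t=0,i=3, bit18=1)
  nb #...#: next=.  (t=1,i=5, bit17=0)
  nb #....: next=#  (t=1,i=15, bit16=1)
  nb .####: next=.  (t=0,i=22, bit15=0)
  nb .###.: next=#  (t=0,i=7, bit14=1)
  nb .##.#: next=.  (t=0,i=17, bit13=0)
  nb .##..: next=#  (t=0,i=11, bit12=1)
  nb .#.##: next=.  (t=0,i=5, bit11=0)
  nb .#.#.: next=#  (t=1,i=12, bit10=1)
  nb .#..#: next=#  (t=3,i=6, bit9=1)
  nb .#...: next=#  (t=1,i=4, bit8=1)
  nb ..###: next=.  (t=1,i=7, bit7=0)
  nb ..##.: next=#  (t=2,i=8, bit6=1)
  nb ..#.#: next=.  (t=0,i=4, bit5=0)
  nb ..#..: next=#  (t=1,i=3, bit4=1)
  nb ...##: next=.  (t=1,i=6, bit3=0)
  nb ...#.: next=#  (t=1,i=2, bit2=1)
  nb ....#: next=.  (t=1,i=1, bit1=0)
  nb .....: next=.  (t=1,i=0, bit0=0)
  bits 00101001000101010101011101010100 = 689264468

689264468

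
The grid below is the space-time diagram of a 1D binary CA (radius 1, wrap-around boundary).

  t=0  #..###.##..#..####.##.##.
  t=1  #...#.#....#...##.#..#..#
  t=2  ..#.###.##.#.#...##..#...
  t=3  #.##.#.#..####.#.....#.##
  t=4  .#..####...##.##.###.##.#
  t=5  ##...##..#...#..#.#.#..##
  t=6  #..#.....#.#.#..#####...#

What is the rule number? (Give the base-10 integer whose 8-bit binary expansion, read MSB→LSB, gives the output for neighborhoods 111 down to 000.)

165

  [7] ### => #  t=0,i=4
  [6] ##. => .  t=0,i=5
  [5] #.# => #  t=0,i=6
  [4] #.. => .  t=0,i=1
  [3] .## => .  t=0,i=3
  [2] .#. => #  t=0,i=0
  [1] ..# => .  t=0,i=2
  [0] ... => #  t=1,i=2
  bits 10100101 = 165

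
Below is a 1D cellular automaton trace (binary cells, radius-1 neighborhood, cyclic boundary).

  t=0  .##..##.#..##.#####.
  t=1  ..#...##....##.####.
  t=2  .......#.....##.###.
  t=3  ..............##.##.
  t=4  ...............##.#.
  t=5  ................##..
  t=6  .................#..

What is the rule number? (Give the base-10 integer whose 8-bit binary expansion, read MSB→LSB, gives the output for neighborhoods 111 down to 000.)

  nb ###: next=#  (t=0,i=15, bit7=1)
  nb ##.: next=#  (t=0,i=2, bit6=1)
  nb #.#: next=#  (t=0,i=7, bit5=1)
  nb #..: next=.  (t=0,i=3, bit4=0)
  nb .##: next=.  (t=0,i=1, bit3=0)
  nb .#.: next=.  (t=0,i=8, bit2=0)
  nb ..#: next=.  (t=0,i=0, bit1=0)
  nb ...: next=.  (t=1,i=0, bit0=0)
  bits 11100000 = 224

224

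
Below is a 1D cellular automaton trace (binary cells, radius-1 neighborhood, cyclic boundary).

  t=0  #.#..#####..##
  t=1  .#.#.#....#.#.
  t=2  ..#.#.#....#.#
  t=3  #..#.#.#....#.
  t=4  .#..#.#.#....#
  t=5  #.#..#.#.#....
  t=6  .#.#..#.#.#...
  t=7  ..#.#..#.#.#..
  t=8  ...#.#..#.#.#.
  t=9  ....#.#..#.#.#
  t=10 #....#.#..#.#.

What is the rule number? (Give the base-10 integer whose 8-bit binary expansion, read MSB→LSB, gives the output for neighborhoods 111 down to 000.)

56

  ### -> .   bit 7 = 0  t=0,i=6
  ##. -> .   bit 6 = 0  t=0,i=0
  #.# -> #   bit 5 = 1  t=0,i=1
  #.. -> #   bit 4 = 1  t=0,i=3
  .## -> #   bit 3 = 1  t=0,i=5
  .#. -> .   bit 2 = 0  t=0,i=2
  ..# -> .   bit 1 = 0  t=0,i=4
  ... -> .   bit 0 = 0  t=1,i=7
  bits 00111000 = 56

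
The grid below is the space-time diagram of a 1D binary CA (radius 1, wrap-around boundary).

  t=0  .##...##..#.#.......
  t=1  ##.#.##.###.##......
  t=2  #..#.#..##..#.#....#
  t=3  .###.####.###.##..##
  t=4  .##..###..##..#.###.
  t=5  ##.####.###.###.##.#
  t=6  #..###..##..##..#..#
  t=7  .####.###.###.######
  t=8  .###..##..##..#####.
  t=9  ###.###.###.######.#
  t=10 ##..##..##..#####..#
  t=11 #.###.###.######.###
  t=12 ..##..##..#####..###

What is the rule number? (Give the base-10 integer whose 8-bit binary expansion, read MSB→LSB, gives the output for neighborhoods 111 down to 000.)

  ### -> #   bit 7 = 1  t=1,i=9
  ##. -> .   bit 6 = 0  t=0,i=2
  #.# -> .   bit 5 = 0  t=0,i=11
  #.. -> #   bit 4 = 1  t=0,i=3
  .## -> #   bit 3 = 1  t=0,i=1
  .#. -> #   bit 2 = 1  t=0,i=10
  ..# -> #   bit 1 = 1  t=0,i=0
  ... -> .   bit 0 = 0  t=0,i=4
  bits 10011110 = 158

158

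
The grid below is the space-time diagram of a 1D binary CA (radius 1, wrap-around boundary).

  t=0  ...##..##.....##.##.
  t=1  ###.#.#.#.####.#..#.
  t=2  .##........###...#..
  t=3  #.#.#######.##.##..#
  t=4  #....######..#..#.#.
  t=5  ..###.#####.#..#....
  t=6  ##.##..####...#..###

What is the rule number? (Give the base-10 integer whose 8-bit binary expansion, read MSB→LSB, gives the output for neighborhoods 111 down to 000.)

195

  ###|#  b7=1 t=1,i=1
  ##.|#  b6=1 t=0,i=4
  #.#|.  b5=0 t=0,i=16
  #..|.  b4=0 t=0,i=5
  .##|.  b3=0 t=0,i=3
  .#.|.  b2=0 t=1,i=4
  ..#|#  b1=1 t=0,i=2
  ...|#  b0=1 t=0,i=0
  bits 11000011 = 195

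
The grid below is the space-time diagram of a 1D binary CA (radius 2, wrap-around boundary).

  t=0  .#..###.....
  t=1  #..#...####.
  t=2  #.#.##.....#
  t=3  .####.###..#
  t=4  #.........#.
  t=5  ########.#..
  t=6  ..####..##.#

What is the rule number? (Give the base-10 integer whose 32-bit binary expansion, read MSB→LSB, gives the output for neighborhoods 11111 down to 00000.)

2239695173

  ##### -> #   bit 31 = 1  t=5,i=2
  ####. -> .   bit 30 = 0  t=1,i=9
  ###.# -> .   bit 29 = 0  t=1,i=10
  ###.. -> .   bit 28 = 0  t=0,i=6
  ##.## -> .   bit 27 = 0  t=3,i=5
  ##.#. -> #   bit 26 = 1  t=1,i=11
  ##..# -> .   bit 25 = 0  t=3,i=9
  ##... -> #   bit 24 = 1  t=0,i=7
  #.### -> .   bit 23 = 0  t=3,i=1
  #.##. -> #   bit 22 = 1  t=2,i=4
  #.#.# -> #   bit 21 = 1  t=2,i=2
  #.#.. -> #   bit 20 = 1  t=1,i=0
  #..## -> #   bit 19 = 1  t=0,i=3
  #..#. -> #   bit 18 = 1  t=1,i=2
  #...# -> #   bit 17 = 1  t=1,i=5
  #.... -> #   bit 16 = 1  t=0,i=8
  .#### -> .   bit 15 = 0  t=1,i=8
  .###. -> .   bit 14 = 0  t=0,i=5
  .##.# -> .   bit 13 = 0  t=2,i=0
  .##.. -> .   bit 12 = 0  t=2,i=5
  .#.## -> #   bit 11 = 1  t=2,i=3
  .#.#. -> .   bit 10 = 0  t=4,i=11
  .#..# -> .   bit 9 = 0  t=0,i=2
  .#... -> #   bit 8 = 1  t=1,i=4
  ..### -> .   bit 7 = 0  t=0,i=4
  ..##. -> #   bit 6 = 1  t=2,i=11
  ..#.# -> .   bit 5 = 0  t=3,i=11
  ..#.. -> .   bit 4 = 0  t=0,i=1
  ...## -> .   bit 3 = 0  t=1,i=6
  ...#. -> #   bit 2 = 1  t=0,i=0
  ....# -> .   bit 1 = 0  t=0,i=11
  ..... -> #   bit 0 = 1  t=0,i=9
  bits 10000101011111110000100101000101 = 2239695173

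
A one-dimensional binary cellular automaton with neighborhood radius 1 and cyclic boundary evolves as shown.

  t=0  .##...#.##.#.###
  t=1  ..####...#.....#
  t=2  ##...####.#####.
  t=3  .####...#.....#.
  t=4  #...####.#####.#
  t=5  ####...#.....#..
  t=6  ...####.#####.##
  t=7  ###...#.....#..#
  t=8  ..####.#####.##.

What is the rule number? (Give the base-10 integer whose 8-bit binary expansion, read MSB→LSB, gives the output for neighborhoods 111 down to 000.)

83

  ### -> .   bit 7 = 0  t=0,i=14
  ##. -> #   bit 6 = 1  t=0,i=2
  #.# -> .   bit 5 = 0  t=0,i=0
  #.. -> #   bit 4 = 1  t=0,i=3
  .## -> .   bit 3 = 0  t=0,i=1
  .#. -> .   bit 2 = 0  t=0,i=6
  ..# -> #   bit 1 = 1  t=0,i=5
  ... -> #   bit 0 = 1  t=0,i=4
  bits 01010011 = 83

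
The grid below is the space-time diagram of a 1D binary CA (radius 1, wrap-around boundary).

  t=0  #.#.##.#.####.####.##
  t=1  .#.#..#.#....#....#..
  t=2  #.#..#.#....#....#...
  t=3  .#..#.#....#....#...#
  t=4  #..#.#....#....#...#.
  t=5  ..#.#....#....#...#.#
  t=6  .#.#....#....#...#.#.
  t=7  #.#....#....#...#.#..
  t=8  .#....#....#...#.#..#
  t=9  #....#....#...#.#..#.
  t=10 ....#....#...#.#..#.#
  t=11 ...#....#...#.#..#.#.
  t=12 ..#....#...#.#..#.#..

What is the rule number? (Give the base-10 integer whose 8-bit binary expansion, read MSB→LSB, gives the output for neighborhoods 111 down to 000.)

  ### -> .   bit 7 = 0  t=0,i=10
  ##. -> .   bit 6 = 0  t=0,i=0
  #.# -> #   bit 5 = 1  t=0,i=1
  #.. -> .   bit 4 = 0  t=1,i=4
  .## -> .   bit 3 = 0  t=0,i=4
  .#. -> .   bit 2 = 0  t=0,i=2
  ..# -> #   bit 1 = 1  t=1,i=0
  ... -> .   bit 0 = 0  t=1,i=10
  bits 00100010 = 34

34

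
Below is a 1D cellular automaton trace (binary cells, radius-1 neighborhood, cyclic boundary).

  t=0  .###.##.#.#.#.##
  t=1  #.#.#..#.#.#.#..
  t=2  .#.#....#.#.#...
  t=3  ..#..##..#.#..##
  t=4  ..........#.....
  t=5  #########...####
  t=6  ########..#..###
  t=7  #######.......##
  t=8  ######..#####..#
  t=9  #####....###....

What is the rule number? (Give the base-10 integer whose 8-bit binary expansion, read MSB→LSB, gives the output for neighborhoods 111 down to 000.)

  ### -> #   bit 7 = 1  t=0,i=2
  ##. -> .   bit 6 = 0  t=0,i=3
  #.# -> #   bit 5 = 1  t=0,i=0
  #.. -> .   bit 4 = 0  t=1,i=5
  .## -> .   bit 3 = 0  t=0,i=1
  .#. -> .   bit 2 = 0  t=0,i=8
  ..# -> .   bit 1 = 0  t=1,i=6
  ... -> #   bit 0 = 1  t=2,i=5
  bits 10100001 = 161

161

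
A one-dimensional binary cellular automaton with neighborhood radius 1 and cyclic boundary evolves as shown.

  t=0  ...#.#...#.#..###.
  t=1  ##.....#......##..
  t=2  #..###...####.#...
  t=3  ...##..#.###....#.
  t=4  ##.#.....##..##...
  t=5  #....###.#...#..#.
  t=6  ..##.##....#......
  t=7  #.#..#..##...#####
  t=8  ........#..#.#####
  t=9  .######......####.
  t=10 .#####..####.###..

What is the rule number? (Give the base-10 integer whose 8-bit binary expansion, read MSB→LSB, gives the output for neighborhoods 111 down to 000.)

  ### -> #   bit 7 = 1  t=0,i=15
  ##. -> .   bit 6 = 0  t=0,i=16
  #.# -> .   bit 5 = 0  t=0,i=4
  #.. -> .   bit 4 = 0  t=0,i=6
  .## -> #   bit 3 = 1  t=0,i=14
  .#. -> .   bit 2 = 0  t=0,i=3
  ..# -> .   bit 1 = 0  t=0,i=2
  ... -> #   bit 0 = 1  t=0,i=0
  bits 10001001 = 137

137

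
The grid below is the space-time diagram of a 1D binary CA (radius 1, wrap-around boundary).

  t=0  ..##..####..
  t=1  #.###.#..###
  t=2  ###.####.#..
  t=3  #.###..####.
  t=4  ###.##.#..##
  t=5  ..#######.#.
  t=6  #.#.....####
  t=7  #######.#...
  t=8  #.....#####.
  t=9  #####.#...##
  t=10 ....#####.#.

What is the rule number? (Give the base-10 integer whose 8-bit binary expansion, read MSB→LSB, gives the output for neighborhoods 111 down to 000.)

125

  nb ###: next=.  (t=0,i=7, bit7=0)
  nb ##.: next=#  (t=0,i=3, bit6=1)
  nb #.#: next=#  (t=1,i=1, bit5=1)
  nb #..: next=#  (t=0,i=4, bit4=1)
  nb .##: next=#  (t=0,i=2, bit3=1)
  nb .#.: next=#  (t=1,i=6, bit2=1)
  nb ..#: next=.  (t=0,i=1, bit1=0)
  nb ...: next=#  (t=0,i=0, bit0=1)
  bits 01111101 = 125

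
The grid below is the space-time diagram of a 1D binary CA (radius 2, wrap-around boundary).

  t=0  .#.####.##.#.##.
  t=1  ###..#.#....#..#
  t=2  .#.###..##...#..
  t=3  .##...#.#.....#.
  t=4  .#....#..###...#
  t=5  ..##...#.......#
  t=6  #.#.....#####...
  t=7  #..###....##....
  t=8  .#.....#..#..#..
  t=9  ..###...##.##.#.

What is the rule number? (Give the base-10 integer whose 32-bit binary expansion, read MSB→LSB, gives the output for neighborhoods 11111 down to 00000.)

3389328225

  #####|#  b31=1 t=6,i=10
  ####.|#  b30=1 t=0,i=5
  ###.#|.  b29=0 t=0,i=6
  ###..|.  b28=0 t=1,i=2
  ##.##|#  b27=1 t=0,i=7
  ##.#.|.  b26=0 t=0,i=10
  ##..#|#  b25=1 t=0,i=15
  ##...|.  b24=0 t=2,i=10
  #.###|.  b23=0 t=0,i=3
  #.##.|.  b22=0 t=0,i=8
  #.#.#|.  b21=0 t=0,i=11
  #.#..|.  b20=0 t=1,i=7
  #..##|.  b19=0 t=1,i=14
  #..#.|#  b18=1 t=0,i=0
  #...#|.  b17=0 t=2,i=11
  #....|#  b16=1 t=1,i=9
  .####|.  b15=0 t=0,i=4
  .###.|.  b14=0 t=2,i=4
  .##.#|.  b13=0 t=0,i=9
  .##..|.  b12=0 t=0,i=14
  .#.##|#  b11=1 t=0,i=2
  .#.#.|.  b10=0 t=1,i=6
  .#..#|#  b9=1 t=1,i=13
  .#...|#  b8=1 t=1,i=8
  ..###|.  b7=0 t=1,i=15
  ..##.|#  b6=1 t=2,i=8
  ..#.#|#  b5=1 t=0,i=1
  ..#..|.  b4=0 t=1,i=12
  ...##|.  b3=0 t=6,i=7
  ...#.|.  b2=0 t=1,i=11
  ....#|.  b1=0 t=1,i=10
  .....|#  b0=1 t=3,i=11
  bits 11001010000001010000101101100001 = 3389328225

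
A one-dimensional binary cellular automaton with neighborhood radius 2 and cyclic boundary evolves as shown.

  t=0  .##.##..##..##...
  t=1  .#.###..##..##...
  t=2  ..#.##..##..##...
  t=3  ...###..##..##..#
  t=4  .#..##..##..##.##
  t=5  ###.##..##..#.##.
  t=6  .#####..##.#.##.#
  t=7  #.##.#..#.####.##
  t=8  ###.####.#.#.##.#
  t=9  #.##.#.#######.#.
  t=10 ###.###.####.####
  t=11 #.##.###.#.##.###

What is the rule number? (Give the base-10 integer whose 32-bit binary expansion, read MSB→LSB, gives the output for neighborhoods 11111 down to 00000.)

  [31] ##### => #  t=6,i=3
  [30] ####. => .  t=6,i=4
  [29] ###.# => #  t=5,i=2
  [28] ###.. => #  t=1,i=5
  [27] ##.## => #  t=0,i=3
  [26] ##.#. => #  t=4,i=0
  [25] ##..# => .  t=0,i=6
  [24] ##... => .  t=0,i=14
  [23] #.### => .  t=1,i=3
  [22] #.##. => #  t=0,i=4
  [21] #.#.# => #  t=6,i=11
  [20] #.#.. => #  t=4,i=1
  [19] #..## => .  t=0,i=7
  [18] #..#. => #  t=3,i=15
  [17] #...# => #  t=3,i=1
  [16] #.... => .  t=0,i=15
  [15] .#### => #  t=6,i=2
  [14] .###. => #  t=1,i=4
  [13] .##.# => .  t=0,i=2
  [12] .##.. => #  t=0,i=5
  [11] .#.## => #  t=1,i=2
  [10] .#.#. => #  t=8,i=10
  [9] .#..# => #  t=4,i=2
  [8] .#... => .  t=3,i=0
  [7] ..### => .  t=3,i=3
  [6] ..##. => #  t=0,i=1
  [5] ..#.# => .  t=1,i=1
  [4] ..#.. => #  t=3,i=16
  [3] ...## => .  t=0,i=0
  [2] ...#. => .  t=1,i=0
  [1] ....# => .  t=0,i=16
  [0] ..... => #  t=2,i=16
  bits 10111100011101101101111001010001 = 3161906769

3161906769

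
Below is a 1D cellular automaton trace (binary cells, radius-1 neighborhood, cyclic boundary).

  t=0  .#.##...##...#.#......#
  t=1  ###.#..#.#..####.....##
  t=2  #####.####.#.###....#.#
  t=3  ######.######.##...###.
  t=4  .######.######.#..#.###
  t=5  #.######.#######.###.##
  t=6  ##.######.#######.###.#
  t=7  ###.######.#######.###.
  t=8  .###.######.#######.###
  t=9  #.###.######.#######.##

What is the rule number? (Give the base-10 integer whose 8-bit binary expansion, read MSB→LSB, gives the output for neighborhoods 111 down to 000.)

230

  ###|#  b7=1 t=1,i=0
  ##.|#  b6=1 t=0,i=4
  #.#|#  b5=1 t=0,i=0
  #..|.  b4=0 t=0,i=5
  .##|.  b3=0 t=0,i=3
  .#.|#  b2=1 t=0,i=1
  ..#|#  b1=1 t=0,i=7
  ...|.  b0=0 t=0,i=6
  bits 11100110 = 230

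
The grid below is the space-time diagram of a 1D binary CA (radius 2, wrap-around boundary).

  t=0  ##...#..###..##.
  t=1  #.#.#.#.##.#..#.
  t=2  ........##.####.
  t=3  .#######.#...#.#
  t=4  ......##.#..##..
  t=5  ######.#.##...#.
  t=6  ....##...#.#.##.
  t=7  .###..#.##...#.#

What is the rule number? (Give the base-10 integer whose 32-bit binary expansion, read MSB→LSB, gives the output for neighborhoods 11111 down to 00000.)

1666474671

  ##### -> .   bit 31 = 0  t=3,i=3
  ####. -> #   bit 30 = 1  t=2,i=13
  ###.# -> #   bit 29 = 1  t=3,i=7
  ###.. -> .   bit 28 = 0  t=0,i=10
  ##.## -> .   bit 27 = 0  t=0,i=15
  ##.#. -> .   bit 26 = 0  t=1,i=10
  ##..# -> #   bit 25 = 1  t=0,i=11
  ##... -> #   bit 24 = 1  t=0,i=2
  #.### -> .   bit 23 = 0  t=2,i=11
  #.##. -> #   bit 22 = 1  t=0,i=0
  #.#.# -> .   bit 21 = 0  t=1,i=0
  #.#.. -> #   bit 20 = 1  t=1,i=11
  #..## -> .   bit 19 = 0  t=0,i=7
  #..#. -> #   bit 18 = 1  t=1,i=13
  #...# -> .   bit 17 = 0  t=0,i=3
  #.... -> .   bit 16 = 0  t=2,i=0
  .#### -> .   bit 15 = 0  t=2,i=12
  .###. -> #   bit 14 = 1  t=0,i=9
  .##.# -> #   bit 13 = 1  t=0,i=14
  .##.. -> .   bit 12 = 0  t=0,i=1
  .#.## -> .   bit 11 = 0  t=1,i=7
  .#.#. -> .   bit 10 = 0  t=1,i=1
  .#..# -> #   bit 9 = 1  t=0,i=6
  .#... -> .   bit 8 = 0  t=3,i=10
  ..### -> #   bit 7 = 1  t=0,i=8
  ..##. -> .   bit 6 = 0  t=0,i=13
  ..#.# -> #   bit 5 = 1  t=1,i=14
  ..#.. -> .   bit 4 = 0  t=0,i=5
  ...## -> #   bit 3 = 1  t=2,i=7
  ...#. -> #   bit 2 = 1  t=0,i=4
  ....# -> #   bit 1 = 1  t=2,i=6
  ..... -> #   bit 0 = 1  t=2,i=1
  bits 01100011010101000110001010101111 = 1666474671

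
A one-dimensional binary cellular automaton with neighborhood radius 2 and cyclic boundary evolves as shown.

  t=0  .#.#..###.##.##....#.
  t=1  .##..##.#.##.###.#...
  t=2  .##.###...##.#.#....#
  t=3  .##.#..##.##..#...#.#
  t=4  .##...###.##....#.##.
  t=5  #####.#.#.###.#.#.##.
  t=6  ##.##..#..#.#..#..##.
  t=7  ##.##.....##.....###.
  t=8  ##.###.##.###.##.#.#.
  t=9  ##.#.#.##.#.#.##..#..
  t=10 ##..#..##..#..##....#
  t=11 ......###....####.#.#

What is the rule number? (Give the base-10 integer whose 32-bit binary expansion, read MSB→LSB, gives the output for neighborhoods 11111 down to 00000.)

  ##### -> .   bit 31 = 0  t=5,i=2
  ####. -> #   bit 30 = 1  t=5,i=3
  ###.# -> #   bit 29 = 1  t=0,i=8
  ###.. -> .   bit 28 = 0  t=2,i=6
  ##.## -> .   bit 27 = 0  t=0,i=9
  ##.#. -> .   bit 26 = 0  t=1,i=7
  ##..# -> .   bit 25 = 0  t=1,i=3
  ##... -> #   bit 24 = 1  t=0,i=15
  #.### -> #   bit 23 = 1  t=1,i=13
  #.##. -> #   bit 22 = 1  t=0,i=10
  #.#.# -> .   bit 21 = 0  t=1,i=8
  #.#.. -> .   bit 20 = 0  t=0,i=3
  #..## -> #   bit 19 = 1  t=0,i=5
  #..#. -> .   bit 18 = 0  t=0,i=0
  #...# -> #   bit 17 = 1  t=2,i=8
  #.... -> .   bit 16 = 0  t=0,i=16
  .#### -> #   bit 15 = 1  t=5,i=1
  .###. -> .   bit 14 = 0  t=0,i=7
  .##.# -> #   bit 13 = 1  t=0,i=11
  .##.. -> #   bit 12 = 1  t=0,i=14
  .#.## -> .   bit 11 = 0  t=1,i=9
  .#.#. -> #   bit 10 = 1  t=0,i=2
  .#..# -> .   bit 9 = 0  t=0,i=4
  .#... -> .   bit 8 = 0  t=1,i=18
  ..### -> #   bit 7 = 1  t=0,i=6
  ..##. -> #   bit 6 = 1  t=1,i=1
  ..#.# -> #   bit 5 = 1  t=0,i=1
  ..#.. -> .   bit 4 = 0  t=0,i=19
  ...## -> .   bit 3 = 0  t=1,i=0
  ...#. -> .   bit 2 = 0  t=0,i=18
  ....# -> #   bit 1 = 1  t=0,i=17
  ..... -> #   bit 0 = 1  t=7,i=7
  bits 01100001110010101011010011100011 = 1640674531

1640674531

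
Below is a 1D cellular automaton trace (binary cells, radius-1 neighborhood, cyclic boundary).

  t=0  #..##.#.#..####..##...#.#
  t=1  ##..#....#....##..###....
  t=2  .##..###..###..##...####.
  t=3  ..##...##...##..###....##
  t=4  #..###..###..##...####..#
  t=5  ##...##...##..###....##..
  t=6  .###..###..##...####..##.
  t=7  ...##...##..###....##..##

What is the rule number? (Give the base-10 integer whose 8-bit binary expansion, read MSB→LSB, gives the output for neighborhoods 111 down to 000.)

  ###|.  b7=0 t=0,i=12
  ##.|#  b6=1 t=0,i=0
  #.#|.  b5=0 t=0,i=5
  #..|#  b4=1 t=0,i=1
  .##|.  b3=0 t=0,i=3
  .#.|.  b2=0 t=0,i=6
  ..#|.  b1=0 t=0,i=2
  ...|#  b0=1 t=0,i=20
  bits 01010001 = 81

81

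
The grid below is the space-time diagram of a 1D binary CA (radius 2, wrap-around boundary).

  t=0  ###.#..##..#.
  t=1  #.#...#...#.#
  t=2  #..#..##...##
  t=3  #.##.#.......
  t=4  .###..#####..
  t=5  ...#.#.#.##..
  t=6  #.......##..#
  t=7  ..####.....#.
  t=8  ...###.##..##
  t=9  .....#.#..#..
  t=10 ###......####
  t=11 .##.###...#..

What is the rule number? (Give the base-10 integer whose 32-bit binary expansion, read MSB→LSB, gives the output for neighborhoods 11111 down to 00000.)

  nb #####: next=.  (t=4,i=8, bit31=0)
  nb ####.: next=#  (t=4,i=9, bit30=1)
  nb ###.#: next=#  (t=0,i=2, bit29=1)
  nb ###..: next=#  (t=2,i=0, bit28=1)
  nb ##.##: next=.  (t=8,i=6, bit27=0)
  nb ##.#.: next=.  (t=0,i=3, bit26=0)
  nb ##..#: next=.  (t=0,i=9, bit25=0)
  nb ##...: next=.  (t=2,i=8, bit24=0)
  nb #.###: next=#  (t=0,i=0, bit23=1)
  nb #.##.: next=#  (t=1,i=12, bit22=1)
  nb #.#.#: next=.  (t=5,i=5, bit21=0)
  nb #.#..: next=.  (t=0,i=4, bit20=0)
  nb #..##: next=#  (t=0,i=6, bit19=1)
  nb #..#.: next=#  (t=0,i=10, bit18=1)
  nb #...#: next=.  (t=1,i=4, bit17=0)
  nb #....: next=#  (t=3,i=7, bit16=1)
  nb .####: next=#  (t=4,i=7, bit15=1)
  nb .###.: next=.  (t=0,i=1, bit14=0)
  nb .##.#: next=#  (t=1,i=0, bit13=1)
  nb .##..: next=.  (t=0,i=8, bit12=0)
  nb .#.##: next=#  (t=0,i=12, bit11=1)
  nb .#.#.: next=.  (t=5,i=4, bit10=0)
  nb .#..#: next=.  (t=0,i=5, bit9=0)
  nb .#...: next=#  (t=1,i=3, bit8=1)
  nb ..###: next=.  (t=2,i=11, bit7=0)
  nb ..##.: next=.  (t=0,i=7, bit6=0)
  nb ..#.#: next=.  (t=0,i=11, bit5=0)
  nb ..#..: next=#  (t=1,i=6, bit4=1)
  nb ...##: next=.  (t=2,i=10, bit3=0)
  nb ...#.: next=.  (t=1,i=5, bit2=0)
  nb ....#: next=.  (t=3,i=11, bit1=0)
  nb .....: next=#  (t=3,i=8, bit0=1)
  bits 01110000110011011010100100010001 = 1892526353

1892526353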